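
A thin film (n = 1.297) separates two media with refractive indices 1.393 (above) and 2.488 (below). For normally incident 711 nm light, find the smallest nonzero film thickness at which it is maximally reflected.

Top surface (1.393 → 1.297): reflection off a lower-index medium gives no phase shift.
Bottom surface (1.297 → 2.488): reflection off a higher-index medium gives a half-wave phase shift.
Exactly one π shift → a net half-wave offset.
With one net inversion, constructive interference in reflection requires 2 n t = (m + ½) λ.
Minimum at m = 0: t = λ / (4 n) = 711 / (4 × 1.297) = 137 nm.

137 nm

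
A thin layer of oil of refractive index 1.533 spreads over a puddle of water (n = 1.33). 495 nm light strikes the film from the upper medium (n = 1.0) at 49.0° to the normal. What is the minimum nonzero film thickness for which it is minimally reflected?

Top surface (1.0 → 1.533): reflection off a higher-index medium gives a half-wave phase shift.
At the lower boundary (n = 1.533 to n = 1.33) the reflected ray undergoes no phase shift.
The two reflections differ by half a wavelength.
For weak reflection here: 2 n t cos θ_r = m λ.
Snell's law: 1.0 sin 49.0° = 1.533 sin θ_r → sin θ_r = 0.492, cos θ_r = 0.870.
Minimum nonzero at m = 1: t = λ / (2 n cos θ_r) = 495 / (2 × 1.533 × 0.870) = 185 nm.

185 nm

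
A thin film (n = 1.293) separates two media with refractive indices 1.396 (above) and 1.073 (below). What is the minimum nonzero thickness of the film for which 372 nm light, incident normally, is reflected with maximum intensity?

At the upper boundary (n = 1.396 to n = 1.293) the reflected ray undergoes no phase shift.
Ray reflecting at the bottom interface goes from n = 1.293 toward n = 1.073: no phase shift.
Net: no relative phase inversion (both shifts match).
So the condition for constructive reflection is 2 n t = m λ.
Minimum nonzero at m = 1: t = λ / (2 n) = 372 / (2 × 1.293) = 144 nm.

144 nm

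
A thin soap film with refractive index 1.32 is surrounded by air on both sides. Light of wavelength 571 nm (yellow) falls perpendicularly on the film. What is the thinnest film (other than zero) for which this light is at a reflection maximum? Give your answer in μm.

At the upper boundary (n = 1.0 to n = 1.32) the reflected ray undergoes a half-wave phase shift.
Ray reflecting at the bottom interface goes from n = 1.32 toward n = 1.0: no phase shift.
Exactly one π shift → a net half-wave offset.
With one net inversion, constructive interference in reflection requires 2 n t = (m + ½) λ.
Minimum at m = 0: t = λ / (4 n) = 571 / (4 × 1.32) = 108 nm.

0.108 μm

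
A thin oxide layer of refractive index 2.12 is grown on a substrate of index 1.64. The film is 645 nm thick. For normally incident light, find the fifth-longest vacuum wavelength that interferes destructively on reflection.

547 nm

Ray reflecting at the top interface goes from n = 1.0 toward n = 2.12: a half-wave phase shift.
Ray reflecting at the bottom interface goes from n = 2.12 toward n = 1.64: no phase shift.
The two reflections differ by half a wavelength.
For dark reflection here: 2 n t = m λ.
λ = 2 n t / m. The fifth-longest wavelength is m = 5: λ = 2 × 2.12 × 645 / 5.00 = 547 nm.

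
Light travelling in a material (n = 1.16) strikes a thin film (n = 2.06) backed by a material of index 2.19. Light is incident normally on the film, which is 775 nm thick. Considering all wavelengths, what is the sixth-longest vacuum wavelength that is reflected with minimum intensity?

581 nm

Ray reflecting at the top interface goes from n = 1.16 toward n = 2.06: a half-wave phase shift.
Ray reflecting at the bottom interface goes from n = 2.06 toward n = 2.19: a half-wave phase shift.
Net: no relative phase inversion (both shifts match).
With no net inversion, destructive interference in reflection requires 2 n t = (m + ½) λ.
λ = 2 n t / (m + ½). The sixth-longest wavelength is m = 5: λ = 2 × 2.06 × 775 / 5.50 = 581 nm.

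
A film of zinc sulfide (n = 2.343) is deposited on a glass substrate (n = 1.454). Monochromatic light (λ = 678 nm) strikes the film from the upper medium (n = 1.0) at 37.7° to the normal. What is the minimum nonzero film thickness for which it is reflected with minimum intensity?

150 nm

Top surface (1.0 → 2.343): reflection off a higher-index medium gives a half-wave phase shift.
Bottom surface (2.343 → 1.454): reflection off a lower-index medium gives no phase shift.
Net: one phase inversion between the two reflected rays.
For dark reflection here: 2 n t cos θ_r = m λ.
Snell's law: 1.0 sin 37.7° = 2.343 sin θ_r → sin θ_r = 0.261, cos θ_r = 0.965.
Minimum nonzero at m = 1: t = λ / (2 n cos θ_r) = 678 / (2 × 2.343 × 0.965) = 150 nm.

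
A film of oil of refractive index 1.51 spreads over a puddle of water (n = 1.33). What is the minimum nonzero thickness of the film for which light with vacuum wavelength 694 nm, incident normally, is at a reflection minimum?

230 nm

At the upper boundary (n = 1.0 to n = 1.51) the reflected ray undergoes a half-wave phase shift.
Ray reflecting at the bottom interface goes from n = 1.51 toward n = 1.33: no phase shift.
The two reflections differ by half a wavelength.
So the condition for destructive reflection is 2 n t = m λ.
Minimum nonzero at m = 1: t = λ / (2 n) = 694 / (2 × 1.51) = 230 nm.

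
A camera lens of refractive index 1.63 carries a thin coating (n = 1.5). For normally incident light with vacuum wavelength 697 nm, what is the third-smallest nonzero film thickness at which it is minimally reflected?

Top surface (1.0 → 1.5): reflection off a higher-index medium gives a half-wave phase shift.
Ray reflecting at the bottom interface goes from n = 1.5 toward n = 1.63: a half-wave phase shift.
Zero or two π shifts → no net half-wave offset.
So the condition for destructive reflection is 2 n t = (m + ½) λ.
The third-smallest nonzero thickness corresponds to m = 2: t = (m + ½) λ / (2 n) = 2.50 × 697 / (2 × 1.5) = 581 nm.

581 nm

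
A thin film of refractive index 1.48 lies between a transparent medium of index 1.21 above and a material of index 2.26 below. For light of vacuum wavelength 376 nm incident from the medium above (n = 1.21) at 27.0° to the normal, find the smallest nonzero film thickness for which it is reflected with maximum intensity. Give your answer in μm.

0.137 μm

Top surface (1.21 → 1.48): reflection off a higher-index medium gives a half-wave phase shift.
Bottom surface (1.48 → 2.26): reflection off a higher-index medium gives a half-wave phase shift.
Net: no relative phase inversion (both shifts match).
With no net inversion, constructive interference in reflection requires 2 n t cos θ_r = m λ.
Snell's law: 1.21 sin 27.0° = 1.48 sin θ_r → sin θ_r = 0.371, cos θ_r = 0.929.
Minimum nonzero at m = 1: t = λ / (2 n cos θ_r) = 376 / (2 × 1.48 × 0.929) = 137 nm.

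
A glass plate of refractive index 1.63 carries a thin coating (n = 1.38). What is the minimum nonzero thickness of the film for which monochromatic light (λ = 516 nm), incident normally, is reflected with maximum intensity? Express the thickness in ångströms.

Top surface (1.0 → 1.38): reflection off a higher-index medium gives a half-wave phase shift.
Ray reflecting at the bottom interface goes from n = 1.38 toward n = 1.63: a half-wave phase shift.
The two reflections carry the same phase change, so no net offset.
With no net inversion, constructive interference in reflection requires 2 n t = m λ.
Minimum nonzero at m = 1: t = λ / (2 n) = 516 / (2 × 1.38) = 187 nm.

1870 Å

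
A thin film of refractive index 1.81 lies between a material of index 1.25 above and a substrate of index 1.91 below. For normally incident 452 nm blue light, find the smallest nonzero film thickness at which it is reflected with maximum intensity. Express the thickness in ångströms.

Ray reflecting at the top interface goes from n = 1.25 toward n = 1.81: a half-wave phase shift.
At the lower boundary (n = 1.81 to n = 1.91) the reflected ray undergoes a half-wave phase shift.
The two reflections carry the same phase change, so no net offset.
So the condition for constructive reflection is 2 n t = m λ.
Minimum nonzero at m = 1: t = λ / (2 n) = 452 / (2 × 1.81) = 125 nm.

1249 Å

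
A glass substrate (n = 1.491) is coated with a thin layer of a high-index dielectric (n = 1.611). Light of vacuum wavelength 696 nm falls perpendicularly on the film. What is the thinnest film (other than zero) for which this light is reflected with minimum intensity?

Top surface (1.0 → 1.611): reflection off a higher-index medium gives a half-wave phase shift.
Bottom surface (1.611 → 1.491): reflection off a lower-index medium gives no phase shift.
Exactly one π shift → a net half-wave offset.
With one net inversion, destructive interference in reflection requires 2 n t = m λ.
Minimum nonzero at m = 1: t = λ / (2 n) = 696 / (2 × 1.611) = 216 nm.

216 nm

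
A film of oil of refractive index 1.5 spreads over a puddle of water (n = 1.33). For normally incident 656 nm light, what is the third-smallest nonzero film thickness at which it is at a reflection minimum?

656 nm

Top surface (1.0 → 1.5): reflection off a higher-index medium gives a half-wave phase shift.
Ray reflecting at the bottom interface goes from n = 1.5 toward n = 1.33: no phase shift.
The two reflections differ by half a wavelength.
So the condition for destructive reflection is 2 n t = m λ.
The third-smallest nonzero thickness corresponds to m = 3: t = m λ / (2 n) = 3.00 × 656 / (2 × 1.5) = 656 nm.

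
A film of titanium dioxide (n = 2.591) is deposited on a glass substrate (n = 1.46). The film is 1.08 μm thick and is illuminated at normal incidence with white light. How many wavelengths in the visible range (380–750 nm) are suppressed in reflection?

7

At the upper boundary (n = 1.0 to n = 2.591) the reflected ray undergoes a half-wave phase shift.
Ray reflecting at the bottom interface goes from n = 2.591 toward n = 1.46: no phase shift.
The two reflections differ by half a wavelength.
With one net inversion, destructive interference in reflection requires 2 n t = m λ.
λ = 2 n t / m = 5597 / m nm.
m=7: 800 nm (IR); m=8: 700 nm (visible); m=9: 622 nm (visible); m=10: 560 nm (visible); m=11: 509 nm (visible); m=12: 466 nm (visible); m=13: 431 nm (visible); m=14: 400 nm (visible); m=15: 373 nm (UV).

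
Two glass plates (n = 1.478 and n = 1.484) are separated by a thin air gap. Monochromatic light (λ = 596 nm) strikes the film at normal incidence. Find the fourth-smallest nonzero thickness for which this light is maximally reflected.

1043 nm

Ray reflecting at the top interface goes from n = 1.478 toward n = 1.0: no phase shift.
Ray reflecting at the bottom interface goes from n = 1.0 toward n = 1.484: a half-wave phase shift.
Exactly one π shift → a net half-wave offset.
So the condition for constructive reflection is 2 n t = (m + ½) λ.
The fourth-smallest nonzero thickness corresponds to m = 3: t = (m + ½) λ / (2 n) = 3.50 × 596 / (2 × 1.0) = 1043 nm.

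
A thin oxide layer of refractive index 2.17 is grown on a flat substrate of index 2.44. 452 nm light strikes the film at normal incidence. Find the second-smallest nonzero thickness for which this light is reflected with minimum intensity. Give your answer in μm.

0.156 μm

Top surface (1.0 → 2.17): reflection off a higher-index medium gives a half-wave phase shift.
Bottom surface (2.17 → 2.44): reflection off a higher-index medium gives a half-wave phase shift.
Net: no relative phase inversion (both shifts match).
For minimum reflection here: 2 n t = (m + ½) λ.
The second-smallest nonzero thickness corresponds to m = 1: t = (m + ½) λ / (2 n) = 1.50 × 452 / (2 × 2.17) = 156 nm.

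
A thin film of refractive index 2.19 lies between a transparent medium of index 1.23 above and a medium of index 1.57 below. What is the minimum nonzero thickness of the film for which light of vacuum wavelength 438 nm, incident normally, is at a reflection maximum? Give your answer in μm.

Top surface (1.23 → 2.19): reflection off a higher-index medium gives a half-wave phase shift.
Bottom surface (2.19 → 1.57): reflection off a lower-index medium gives no phase shift.
Net: one phase inversion between the two reflected rays.
With one net inversion, constructive interference in reflection requires 2 n t = (m + ½) λ.
Minimum at m = 0: t = λ / (4 n) = 438 / (4 × 2.19) = 50.0 nm.

0.0500 μm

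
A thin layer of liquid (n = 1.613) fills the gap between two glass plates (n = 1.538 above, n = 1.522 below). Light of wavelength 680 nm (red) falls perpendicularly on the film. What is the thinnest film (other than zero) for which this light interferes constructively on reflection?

Ray reflecting at the top interface goes from n = 1.538 toward n = 1.613: a half-wave phase shift.
Bottom surface (1.613 → 1.522): reflection off a lower-index medium gives no phase shift.
Net: one phase inversion between the two reflected rays.
For bright reflection here: 2 n t = (m + ½) λ.
Minimum at m = 0: t = λ / (4 n) = 680 / (4 × 1.613) = 105 nm.

105 nm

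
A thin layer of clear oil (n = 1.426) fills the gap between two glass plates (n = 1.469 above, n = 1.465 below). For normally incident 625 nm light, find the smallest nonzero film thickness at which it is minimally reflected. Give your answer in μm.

0.219 μm

Ray reflecting at the top interface goes from n = 1.469 toward n = 1.426: no phase shift.
At the lower boundary (n = 1.426 to n = 1.465) the reflected ray undergoes a half-wave phase shift.
The two reflections differ by half a wavelength.
For weak reflection here: 2 n t = m λ.
Minimum nonzero at m = 1: t = λ / (2 n) = 625 / (2 × 1.426) = 219 nm.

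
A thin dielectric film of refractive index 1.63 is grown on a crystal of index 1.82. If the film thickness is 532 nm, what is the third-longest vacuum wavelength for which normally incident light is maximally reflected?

At the upper boundary (n = 1.0 to n = 1.63) the reflected ray undergoes a half-wave phase shift.
Bottom surface (1.63 → 1.82): reflection off a higher-index medium gives a half-wave phase shift.
The two reflections carry the same phase change, so no net offset.
So the condition for constructive reflection is 2 n t = m λ.
λ = 2 n t / m. The third-longest wavelength is m = 3: λ = 2 × 1.63 × 532 / 3.00 = 578 nm.

578 nm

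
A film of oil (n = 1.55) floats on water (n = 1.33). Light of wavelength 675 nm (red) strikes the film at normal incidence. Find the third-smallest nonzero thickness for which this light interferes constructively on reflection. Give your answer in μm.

0.544 μm

Top surface (1.0 → 1.55): reflection off a higher-index medium gives a half-wave phase shift.
At the lower boundary (n = 1.55 to n = 1.33) the reflected ray undergoes no phase shift.
Exactly one π shift → a net half-wave offset.
With one net inversion, constructive interference in reflection requires 2 n t = (m + ½) λ.
The third-smallest nonzero thickness corresponds to m = 2: t = (m + ½) λ / (2 n) = 2.50 × 675 / (2 × 1.55) = 544 nm.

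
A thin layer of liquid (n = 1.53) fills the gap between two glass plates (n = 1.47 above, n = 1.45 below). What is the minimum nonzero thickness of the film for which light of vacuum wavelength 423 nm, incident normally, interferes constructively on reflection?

Ray reflecting at the top interface goes from n = 1.47 toward n = 1.53: a half-wave phase shift.
Ray reflecting at the bottom interface goes from n = 1.53 toward n = 1.45: no phase shift.
The two reflections differ by half a wavelength.
So the condition for constructive reflection is 2 n t = (m + ½) λ.
Minimum at m = 0: t = λ / (4 n) = 423 / (4 × 1.53) = 69.1 nm.

69.1 nm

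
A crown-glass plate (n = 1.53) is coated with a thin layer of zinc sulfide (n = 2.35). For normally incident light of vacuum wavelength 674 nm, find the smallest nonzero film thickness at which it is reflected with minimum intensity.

143 nm

At the upper boundary (n = 1.0 to n = 2.35) the reflected ray undergoes a half-wave phase shift.
Ray reflecting at the bottom interface goes from n = 2.35 toward n = 1.53: no phase shift.
Exactly one π shift → a net half-wave offset.
So the condition for destructive reflection is 2 n t = m λ.
Minimum nonzero at m = 1: t = λ / (2 n) = 674 / (2 × 2.35) = 143 nm.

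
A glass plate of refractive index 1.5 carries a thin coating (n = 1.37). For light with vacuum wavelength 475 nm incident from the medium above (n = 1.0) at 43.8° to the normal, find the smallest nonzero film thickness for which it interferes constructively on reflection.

201 nm

Ray reflecting at the top interface goes from n = 1.0 toward n = 1.37: a half-wave phase shift.
Ray reflecting at the bottom interface goes from n = 1.37 toward n = 1.5: a half-wave phase shift.
Net: no relative phase inversion (both shifts match).
For maximum reflection here: 2 n t cos θ_r = m λ.
Snell's law: 1.0 sin 43.8° = 1.37 sin θ_r → sin θ_r = 0.505, cos θ_r = 0.863.
Minimum nonzero at m = 1: t = λ / (2 n cos θ_r) = 475 / (2 × 1.37 × 0.863) = 201 nm.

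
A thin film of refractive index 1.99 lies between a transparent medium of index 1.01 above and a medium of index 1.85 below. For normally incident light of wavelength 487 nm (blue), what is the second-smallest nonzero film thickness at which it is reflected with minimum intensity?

Ray reflecting at the top interface goes from n = 1.01 toward n = 1.99: a half-wave phase shift.
At the lower boundary (n = 1.99 to n = 1.85) the reflected ray undergoes no phase shift.
Exactly one π shift → a net half-wave offset.
For minimum reflection here: 2 n t = m λ.
The second-smallest nonzero thickness corresponds to m = 2: t = m λ / (2 n) = 2.00 × 487 / (2 × 1.99) = 245 nm.

245 nm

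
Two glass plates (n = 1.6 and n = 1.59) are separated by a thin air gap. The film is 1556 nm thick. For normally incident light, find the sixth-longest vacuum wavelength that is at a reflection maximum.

At the upper boundary (n = 1.6 to n = 1.0) the reflected ray undergoes no phase shift.
Bottom surface (1.0 → 1.59): reflection off a higher-index medium gives a half-wave phase shift.
The two reflections differ by half a wavelength.
With one net inversion, constructive interference in reflection requires 2 n t = (m + ½) λ.
λ = 2 n t / (m + ½). The sixth-longest wavelength is m = 5: λ = 2 × 1.0 × 1556 / 5.50 = 566 nm.

566 nm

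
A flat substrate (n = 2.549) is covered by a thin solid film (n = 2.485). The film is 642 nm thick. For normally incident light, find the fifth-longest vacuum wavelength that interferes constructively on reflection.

638 nm

Ray reflecting at the top interface goes from n = 1.0 toward n = 2.485: a half-wave phase shift.
Bottom surface (2.485 → 2.549): reflection off a higher-index medium gives a half-wave phase shift.
Zero or two π shifts → no net half-wave offset.
So the condition for constructive reflection is 2 n t = m λ.
λ = 2 n t / m. The fifth-longest wavelength is m = 5: λ = 2 × 2.485 × 642 / 5.00 = 638 nm.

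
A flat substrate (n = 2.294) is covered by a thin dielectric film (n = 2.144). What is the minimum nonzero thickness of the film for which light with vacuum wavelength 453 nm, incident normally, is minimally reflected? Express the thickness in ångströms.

Ray reflecting at the top interface goes from n = 1.0 toward n = 2.144: a half-wave phase shift.
Bottom surface (2.144 → 2.294): reflection off a higher-index medium gives a half-wave phase shift.
The two reflections carry the same phase change, so no net offset.
For dark reflection here: 2 n t = (m + ½) λ.
Minimum at m = 0: t = λ / (4 n) = 453 / (4 × 2.144) = 52.8 nm.

528 Å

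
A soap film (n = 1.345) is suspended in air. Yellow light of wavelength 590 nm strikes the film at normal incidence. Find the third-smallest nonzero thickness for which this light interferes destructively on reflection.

At the upper boundary (n = 1.0 to n = 1.345) the reflected ray undergoes a half-wave phase shift.
Ray reflecting at the bottom interface goes from n = 1.345 toward n = 1.0: no phase shift.
The two reflections differ by half a wavelength.
For minimum reflection here: 2 n t = m λ.
The third-smallest nonzero thickness corresponds to m = 3: t = m λ / (2 n) = 3.00 × 590 / (2 × 1.345) = 658 nm.

658 nm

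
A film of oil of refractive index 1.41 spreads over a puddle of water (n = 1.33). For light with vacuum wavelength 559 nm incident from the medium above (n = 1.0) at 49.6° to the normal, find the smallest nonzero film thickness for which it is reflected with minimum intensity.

236 nm

At the upper boundary (n = 1.0 to n = 1.41) the reflected ray undergoes a half-wave phase shift.
At the lower boundary (n = 1.41 to n = 1.33) the reflected ray undergoes no phase shift.
Exactly one π shift → a net half-wave offset.
So the condition for destructive reflection is 2 n t cos θ_r = m λ.
Snell's law: 1.0 sin 49.6° = 1.41 sin θ_r → sin θ_r = 0.540, cos θ_r = 0.842.
Minimum nonzero at m = 1: t = λ / (2 n cos θ_r) = 559 / (2 × 1.41 × 0.842) = 236 nm.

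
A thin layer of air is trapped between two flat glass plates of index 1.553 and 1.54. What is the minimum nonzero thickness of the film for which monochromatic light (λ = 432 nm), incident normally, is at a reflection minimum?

216 nm

Top surface (1.553 → 1.0): reflection off a lower-index medium gives no phase shift.
Bottom surface (1.0 → 1.54): reflection off a higher-index medium gives a half-wave phase shift.
Net: one phase inversion between the two reflected rays.
For weak reflection here: 2 n t = m λ.
Minimum nonzero at m = 1: t = λ / (2 n) = 432 / (2 × 1.0) = 216 nm.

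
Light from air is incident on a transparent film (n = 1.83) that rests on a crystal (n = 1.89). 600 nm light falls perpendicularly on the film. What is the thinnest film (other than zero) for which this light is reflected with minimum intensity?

82.0 nm

Top surface (1.0 → 1.83): reflection off a higher-index medium gives a half-wave phase shift.
Bottom surface (1.83 → 1.89): reflection off a higher-index medium gives a half-wave phase shift.
The two reflections carry the same phase change, so no net offset.
With no net inversion, destructive interference in reflection requires 2 n t = (m + ½) λ.
Minimum at m = 0: t = λ / (4 n) = 600 / (4 × 1.83) = 82.0 nm.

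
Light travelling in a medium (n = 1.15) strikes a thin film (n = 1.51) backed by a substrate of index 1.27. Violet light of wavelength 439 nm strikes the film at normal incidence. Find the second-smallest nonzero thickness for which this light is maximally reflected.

218 nm

Ray reflecting at the top interface goes from n = 1.15 toward n = 1.51: a half-wave phase shift.
At the lower boundary (n = 1.51 to n = 1.27) the reflected ray undergoes no phase shift.
Exactly one π shift → a net half-wave offset.
With one net inversion, constructive interference in reflection requires 2 n t = (m + ½) λ.
The second-smallest nonzero thickness corresponds to m = 1: t = (m + ½) λ / (2 n) = 1.50 × 439 / (2 × 1.51) = 218 nm.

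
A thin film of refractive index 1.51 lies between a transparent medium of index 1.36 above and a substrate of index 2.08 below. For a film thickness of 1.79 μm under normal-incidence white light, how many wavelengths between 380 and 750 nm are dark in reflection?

7

Ray reflecting at the top interface goes from n = 1.36 toward n = 1.51: a half-wave phase shift.
At the lower boundary (n = 1.51 to n = 2.08) the reflected ray undergoes a half-wave phase shift.
The two reflections carry the same phase change, so no net offset.
So the condition for destructive reflection is 2 n t = (m + ½) λ.
λ = 2 n t / (m + ½) = 5406 / (m + ½) nm.
m=6: 832 nm (IR); m=7: 721 nm (visible); m=8: 636 nm (visible); m=9: 569 nm (visible); m=10: 515 nm (visible); m=11: 470 nm (visible); m=12: 432 nm (visible); m=13: 400 nm (visible); m=14: 373 nm (UV).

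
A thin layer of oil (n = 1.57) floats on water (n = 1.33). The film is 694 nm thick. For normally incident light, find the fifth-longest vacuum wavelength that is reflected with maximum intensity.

484 nm

Top surface (1.0 → 1.57): reflection off a higher-index medium gives a half-wave phase shift.
At the lower boundary (n = 1.57 to n = 1.33) the reflected ray undergoes no phase shift.
Net: one phase inversion between the two reflected rays.
So the condition for constructive reflection is 2 n t = (m + ½) λ.
λ = 2 n t / (m + ½). The fifth-longest wavelength is m = 4: λ = 2 × 1.57 × 694 / 4.50 = 484 nm.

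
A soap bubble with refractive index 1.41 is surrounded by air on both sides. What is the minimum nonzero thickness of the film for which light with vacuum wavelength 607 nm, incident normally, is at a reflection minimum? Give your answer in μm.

0.215 μm

Ray reflecting at the top interface goes from n = 1.0 toward n = 1.41: a half-wave phase shift.
At the lower boundary (n = 1.41 to n = 1.0) the reflected ray undergoes no phase shift.
Net: one phase inversion between the two reflected rays.
So the condition for destructive reflection is 2 n t = m λ.
Minimum nonzero at m = 1: t = λ / (2 n) = 607 / (2 × 1.41) = 215 nm.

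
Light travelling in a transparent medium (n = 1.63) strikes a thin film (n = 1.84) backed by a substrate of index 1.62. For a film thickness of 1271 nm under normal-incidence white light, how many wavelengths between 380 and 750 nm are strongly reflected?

6

At the upper boundary (n = 1.63 to n = 1.84) the reflected ray undergoes a half-wave phase shift.
At the lower boundary (n = 1.84 to n = 1.62) the reflected ray undergoes no phase shift.
Exactly one π shift → a net half-wave offset.
So the condition for constructive reflection is 2 n t = (m + ½) λ.
λ = 2 n t / (m + ½) = 4677 / (m + ½) nm.
m=5: 850 nm (IR); m=6: 720 nm (visible); m=7: 624 nm (visible); m=8: 550 nm (visible); m=9: 492 nm (visible); m=10: 445 nm (visible); m=11: 407 nm (visible); m=12: 374 nm (UV).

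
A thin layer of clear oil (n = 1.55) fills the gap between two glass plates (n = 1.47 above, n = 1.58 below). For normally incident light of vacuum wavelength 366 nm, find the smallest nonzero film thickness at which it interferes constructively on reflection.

118 nm

Top surface (1.47 → 1.55): reflection off a higher-index medium gives a half-wave phase shift.
Ray reflecting at the bottom interface goes from n = 1.55 toward n = 1.58: a half-wave phase shift.
The two reflections carry the same phase change, so no net offset.
With no net inversion, constructive interference in reflection requires 2 n t = m λ.
Minimum nonzero at m = 1: t = λ / (2 n) = 366 / (2 × 1.55) = 118 nm.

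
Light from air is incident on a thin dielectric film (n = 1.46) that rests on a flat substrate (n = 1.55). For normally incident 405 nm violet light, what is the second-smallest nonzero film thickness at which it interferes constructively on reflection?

Top surface (1.0 → 1.46): reflection off a higher-index medium gives a half-wave phase shift.
Ray reflecting at the bottom interface goes from n = 1.46 toward n = 1.55: a half-wave phase shift.
Net: no relative phase inversion (both shifts match).
With no net inversion, constructive interference in reflection requires 2 n t = m λ.
The second-smallest nonzero thickness corresponds to m = 2: t = m λ / (2 n) = 2.00 × 405 / (2 × 1.46) = 277 nm.

277 nm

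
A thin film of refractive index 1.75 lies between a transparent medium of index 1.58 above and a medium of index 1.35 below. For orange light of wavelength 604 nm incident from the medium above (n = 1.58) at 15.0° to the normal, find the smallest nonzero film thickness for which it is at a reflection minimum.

Top surface (1.58 → 1.75): reflection off a higher-index medium gives a half-wave phase shift.
Bottom surface (1.75 → 1.35): reflection off a lower-index medium gives no phase shift.
Exactly one π shift → a net half-wave offset.
So the condition for destructive reflection is 2 n t cos θ_r = m λ.
Snell's law: 1.58 sin 15.0° = 1.75 sin θ_r → sin θ_r = 0.234, cos θ_r = 0.972.
Minimum nonzero at m = 1: t = λ / (2 n cos θ_r) = 604 / (2 × 1.75 × 0.972) = 177 nm.

177 nm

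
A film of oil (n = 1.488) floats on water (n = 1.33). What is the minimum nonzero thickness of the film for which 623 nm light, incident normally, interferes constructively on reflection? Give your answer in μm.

At the upper boundary (n = 1.0 to n = 1.488) the reflected ray undergoes a half-wave phase shift.
At the lower boundary (n = 1.488 to n = 1.33) the reflected ray undergoes no phase shift.
Exactly one π shift → a net half-wave offset.
So the condition for constructive reflection is 2 n t = (m + ½) λ.
Minimum at m = 0: t = λ / (4 n) = 623 / (4 × 1.488) = 105 nm.

0.105 μm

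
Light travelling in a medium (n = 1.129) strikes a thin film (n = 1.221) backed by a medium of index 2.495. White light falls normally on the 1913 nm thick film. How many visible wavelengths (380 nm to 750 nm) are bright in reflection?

6

At the upper boundary (n = 1.129 to n = 1.221) the reflected ray undergoes a half-wave phase shift.
Ray reflecting at the bottom interface goes from n = 1.221 toward n = 2.495: a half-wave phase shift.
Zero or two π shifts → no net half-wave offset.
So the condition for constructive reflection is 2 n t = m λ.
λ = 2 n t / m = 4672 / m nm.
m=6: 779 nm (IR); m=7: 667 nm (visible); m=8: 584 nm (visible); m=9: 519 nm (visible); m=10: 467 nm (visible); m=11: 425 nm (visible); m=12: 389 nm (visible); m=13: 359 nm (UV).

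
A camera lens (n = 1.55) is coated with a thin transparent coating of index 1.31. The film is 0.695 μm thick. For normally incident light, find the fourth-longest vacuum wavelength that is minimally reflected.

520 nm

At the upper boundary (n = 1.0 to n = 1.31) the reflected ray undergoes a half-wave phase shift.
Bottom surface (1.31 → 1.55): reflection off a higher-index medium gives a half-wave phase shift.
The two reflections carry the same phase change, so no net offset.
For weak reflection here: 2 n t = (m + ½) λ.
λ = 2 n t / (m + ½). The fourth-longest wavelength is m = 3: λ = 2 × 1.31 × 695 / 3.50 = 520 nm.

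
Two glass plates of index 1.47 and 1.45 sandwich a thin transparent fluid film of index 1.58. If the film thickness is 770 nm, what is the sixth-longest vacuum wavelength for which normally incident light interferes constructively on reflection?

442 nm

Top surface (1.47 → 1.58): reflection off a higher-index medium gives a half-wave phase shift.
Bottom surface (1.58 → 1.45): reflection off a lower-index medium gives no phase shift.
The two reflections differ by half a wavelength.
So the condition for constructive reflection is 2 n t = (m + ½) λ.
λ = 2 n t / (m + ½). The sixth-longest wavelength is m = 5: λ = 2 × 1.58 × 770 / 5.50 = 442 nm.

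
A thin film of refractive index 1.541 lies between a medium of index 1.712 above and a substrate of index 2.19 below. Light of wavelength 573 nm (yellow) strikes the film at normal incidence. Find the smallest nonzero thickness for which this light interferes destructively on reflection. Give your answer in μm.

At the upper boundary (n = 1.712 to n = 1.541) the reflected ray undergoes no phase shift.
Bottom surface (1.541 → 2.19): reflection off a higher-index medium gives a half-wave phase shift.
The two reflections differ by half a wavelength.
With one net inversion, destructive interference in reflection requires 2 n t = m λ.
The smallest nonzero thickness corresponds to m = 1: t = m λ / (2 n) = 1.00 × 573 / (2 × 1.541) = 186 nm.

0.186 μm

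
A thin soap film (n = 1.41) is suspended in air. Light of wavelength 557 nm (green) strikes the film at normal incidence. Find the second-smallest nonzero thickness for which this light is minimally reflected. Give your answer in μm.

0.395 μm

Top surface (1.0 → 1.41): reflection off a higher-index medium gives a half-wave phase shift.
At the lower boundary (n = 1.41 to n = 1.0) the reflected ray undergoes no phase shift.
Net: one phase inversion between the two reflected rays.
For dark reflection here: 2 n t = m λ.
The second-smallest nonzero thickness corresponds to m = 2: t = m λ / (2 n) = 2.00 × 557 / (2 × 1.41) = 395 nm.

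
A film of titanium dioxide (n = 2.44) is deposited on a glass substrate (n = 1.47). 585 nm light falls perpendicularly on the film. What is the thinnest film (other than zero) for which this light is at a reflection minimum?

120 nm

At the upper boundary (n = 1.0 to n = 2.44) the reflected ray undergoes a half-wave phase shift.
Ray reflecting at the bottom interface goes from n = 2.44 toward n = 1.47: no phase shift.
The two reflections differ by half a wavelength.
So the condition for destructive reflection is 2 n t = m λ.
Minimum nonzero at m = 1: t = λ / (2 n) = 585 / (2 × 2.44) = 120 nm.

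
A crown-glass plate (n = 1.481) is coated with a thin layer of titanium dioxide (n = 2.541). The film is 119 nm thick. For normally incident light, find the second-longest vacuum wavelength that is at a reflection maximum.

Top surface (1.0 → 2.541): reflection off a higher-index medium gives a half-wave phase shift.
Bottom surface (2.541 → 1.481): reflection off a lower-index medium gives no phase shift.
Exactly one π shift → a net half-wave offset.
With one net inversion, constructive interference in reflection requires 2 n t = (m + ½) λ.
λ = 2 n t / (m + ½). The second-longest wavelength is m = 1: λ = 2 × 2.541 × 119 / 1.50 = 403 nm.

403 nm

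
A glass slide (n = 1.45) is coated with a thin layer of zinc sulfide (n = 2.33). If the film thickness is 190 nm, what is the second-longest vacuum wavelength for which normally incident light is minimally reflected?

Ray reflecting at the top interface goes from n = 1.0 toward n = 2.33: a half-wave phase shift.
Bottom surface (2.33 → 1.45): reflection off a lower-index medium gives no phase shift.
Net: one phase inversion between the two reflected rays.
So the condition for destructive reflection is 2 n t = m λ.
λ = 2 n t / m. The second-longest wavelength is m = 2: λ = 2 × 2.33 × 190 / 2.00 = 443 nm.

443 nm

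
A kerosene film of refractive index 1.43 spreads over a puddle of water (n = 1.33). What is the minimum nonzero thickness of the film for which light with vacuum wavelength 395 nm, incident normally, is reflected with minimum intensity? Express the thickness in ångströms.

1381 Å

Ray reflecting at the top interface goes from n = 1.0 toward n = 1.43: a half-wave phase shift.
Ray reflecting at the bottom interface goes from n = 1.43 toward n = 1.33: no phase shift.
The two reflections differ by half a wavelength.
So the condition for destructive reflection is 2 n t = m λ.
Minimum nonzero at m = 1: t = λ / (2 n) = 395 / (2 × 1.43) = 138 nm.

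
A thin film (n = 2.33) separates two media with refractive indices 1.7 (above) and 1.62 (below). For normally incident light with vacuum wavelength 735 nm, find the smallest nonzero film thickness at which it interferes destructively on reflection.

158 nm

Ray reflecting at the top interface goes from n = 1.7 toward n = 2.33: a half-wave phase shift.
Ray reflecting at the bottom interface goes from n = 2.33 toward n = 1.62: no phase shift.
Exactly one π shift → a net half-wave offset.
With one net inversion, destructive interference in reflection requires 2 n t = m λ.
Minimum nonzero at m = 1: t = λ / (2 n) = 735 / (2 × 2.33) = 158 nm.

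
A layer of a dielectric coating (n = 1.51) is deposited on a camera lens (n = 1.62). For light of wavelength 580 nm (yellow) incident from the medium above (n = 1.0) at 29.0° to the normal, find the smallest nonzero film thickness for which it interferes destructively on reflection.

At the upper boundary (n = 1.0 to n = 1.51) the reflected ray undergoes a half-wave phase shift.
Ray reflecting at the bottom interface goes from n = 1.51 toward n = 1.62: a half-wave phase shift.
Zero or two π shifts → no net half-wave offset.
So the condition for destructive reflection is 2 n t cos θ_r = (m + ½) λ.
Snell's law: 1.0 sin 29.0° = 1.51 sin θ_r → sin θ_r = 0.321, cos θ_r = 0.947.
Minimum at m = 0: t = λ / (4 n cos θ_r) = 580 / (4 × 1.51 × 0.947) = 101 nm.

101 nm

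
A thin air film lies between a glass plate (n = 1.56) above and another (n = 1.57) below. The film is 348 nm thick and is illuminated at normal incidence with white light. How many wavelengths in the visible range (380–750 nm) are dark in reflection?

1

Top surface (1.56 → 1.0): reflection off a lower-index medium gives no phase shift.
Bottom surface (1.0 → 1.57): reflection off a higher-index medium gives a half-wave phase shift.
The two reflections differ by half a wavelength.
With one net inversion, destructive interference in reflection requires 2 n t = m λ.
λ = 2 n t / m = 696 / m nm.
m=1: 696 nm (visible); m=2: 348 nm (UV).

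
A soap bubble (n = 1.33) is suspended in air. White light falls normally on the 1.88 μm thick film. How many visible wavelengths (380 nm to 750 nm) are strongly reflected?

Ray reflecting at the top interface goes from n = 1.0 toward n = 1.33: a half-wave phase shift.
Ray reflecting at the bottom interface goes from n = 1.33 toward n = 1.0: no phase shift.
Exactly one π shift → a net half-wave offset.
With one net inversion, constructive interference in reflection requires 2 n t = (m + ½) λ.
λ = 2 n t / (m + ½) = 5001 / (m + ½) nm.
m=6: 769 nm (IR); m=7: 667 nm (visible); m=8: 588 nm (visible); m=9: 526 nm (visible); m=10: 476 nm (visible); m=11: 435 nm (visible); m=12: 400 nm (visible); m=13: 370 nm (UV).

6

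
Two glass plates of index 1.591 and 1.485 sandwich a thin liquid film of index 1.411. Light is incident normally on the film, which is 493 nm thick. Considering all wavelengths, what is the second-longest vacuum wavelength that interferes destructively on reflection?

696 nm

Top surface (1.591 → 1.411): reflection off a lower-index medium gives no phase shift.
Ray reflecting at the bottom interface goes from n = 1.411 toward n = 1.485: a half-wave phase shift.
The two reflections differ by half a wavelength.
With one net inversion, destructive interference in reflection requires 2 n t = m λ.
λ = 2 n t / m. The second-longest wavelength is m = 2: λ = 2 × 1.411 × 493 / 2.00 = 696 nm.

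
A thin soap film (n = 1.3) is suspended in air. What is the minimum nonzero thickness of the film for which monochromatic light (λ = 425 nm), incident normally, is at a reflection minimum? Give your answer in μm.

Ray reflecting at the top interface goes from n = 1.0 toward n = 1.3: a half-wave phase shift.
Ray reflecting at the bottom interface goes from n = 1.3 toward n = 1.0: no phase shift.
Net: one phase inversion between the two reflected rays.
For dark reflection here: 2 n t = m λ.
Minimum nonzero at m = 1: t = λ / (2 n) = 425 / (2 × 1.3) = 163 nm.

0.163 μm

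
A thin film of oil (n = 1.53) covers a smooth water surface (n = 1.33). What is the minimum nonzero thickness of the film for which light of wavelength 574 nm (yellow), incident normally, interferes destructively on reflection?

Ray reflecting at the top interface goes from n = 1.0 toward n = 1.53: a half-wave phase shift.
At the lower boundary (n = 1.53 to n = 1.33) the reflected ray undergoes no phase shift.
Net: one phase inversion between the two reflected rays.
For weak reflection here: 2 n t = m λ.
Minimum nonzero at m = 1: t = λ / (2 n) = 574 / (2 × 1.53) = 188 nm.

188 nm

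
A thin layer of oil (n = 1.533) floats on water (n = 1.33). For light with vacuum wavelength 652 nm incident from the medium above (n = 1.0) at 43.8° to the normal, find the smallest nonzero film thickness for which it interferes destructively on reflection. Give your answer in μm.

At the upper boundary (n = 1.0 to n = 1.533) the reflected ray undergoes a half-wave phase shift.
Bottom surface (1.533 → 1.33): reflection off a lower-index medium gives no phase shift.
The two reflections differ by half a wavelength.
With one net inversion, destructive interference in reflection requires 2 n t cos θ_r = m λ.
Snell's law: 1.0 sin 43.8° = 1.533 sin θ_r → sin θ_r = 0.451, cos θ_r = 0.892.
Minimum nonzero at m = 1: t = λ / (2 n cos θ_r) = 652 / (2 × 1.533 × 0.892) = 238 nm.

0.238 μm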